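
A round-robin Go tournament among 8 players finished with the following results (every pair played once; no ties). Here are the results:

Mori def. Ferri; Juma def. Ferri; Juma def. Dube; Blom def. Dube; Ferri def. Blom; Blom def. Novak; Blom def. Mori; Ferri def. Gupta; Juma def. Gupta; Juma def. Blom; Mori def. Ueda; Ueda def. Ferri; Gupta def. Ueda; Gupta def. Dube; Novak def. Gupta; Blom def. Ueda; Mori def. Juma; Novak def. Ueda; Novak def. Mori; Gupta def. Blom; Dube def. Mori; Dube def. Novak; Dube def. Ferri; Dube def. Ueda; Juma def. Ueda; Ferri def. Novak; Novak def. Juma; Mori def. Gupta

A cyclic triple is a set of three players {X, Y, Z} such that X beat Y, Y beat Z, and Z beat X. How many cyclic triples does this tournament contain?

Win totals: Ueda 1, Blom 4, Dube 4, Juma 5, Mori 4, Gupta 3, Novak 4, Ferri 3.
A player with w wins dominates both others in C(w,2) triples; summing gives 0 + 6 + 6 + 10 + 6 + 3 + 6 + 3 = 40 transitive triples.
Total triples C(8,3) = 56, so cyclic triples = 56 − 40 = 16.

16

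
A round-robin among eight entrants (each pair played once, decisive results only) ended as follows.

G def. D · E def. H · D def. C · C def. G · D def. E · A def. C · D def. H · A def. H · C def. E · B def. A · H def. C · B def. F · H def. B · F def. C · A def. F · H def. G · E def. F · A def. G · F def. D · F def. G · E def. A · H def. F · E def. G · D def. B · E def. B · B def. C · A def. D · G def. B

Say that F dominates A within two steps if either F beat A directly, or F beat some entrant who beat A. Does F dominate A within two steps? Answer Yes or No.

F did not beat A directly.
F beat C, D, G, but each of them lost to A. No two-step path.

No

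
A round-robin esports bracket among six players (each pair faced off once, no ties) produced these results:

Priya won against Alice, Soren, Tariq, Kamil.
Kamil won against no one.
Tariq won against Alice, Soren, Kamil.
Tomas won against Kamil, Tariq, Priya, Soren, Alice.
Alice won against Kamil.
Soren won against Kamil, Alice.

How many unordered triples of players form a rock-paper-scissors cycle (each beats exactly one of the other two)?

Win totals: Kamil 0, Tomas 5, Alice 1, Tariq 3, Priya 4, Soren 2.
A player with w wins dominates both others in C(w,2) triples; summing gives 0 + 10 + 0 + 3 + 6 + 1 = 20 transitive triples.
Total triples C(6,3) = 20, so cyclic triples = 20 − 20 = 0.

0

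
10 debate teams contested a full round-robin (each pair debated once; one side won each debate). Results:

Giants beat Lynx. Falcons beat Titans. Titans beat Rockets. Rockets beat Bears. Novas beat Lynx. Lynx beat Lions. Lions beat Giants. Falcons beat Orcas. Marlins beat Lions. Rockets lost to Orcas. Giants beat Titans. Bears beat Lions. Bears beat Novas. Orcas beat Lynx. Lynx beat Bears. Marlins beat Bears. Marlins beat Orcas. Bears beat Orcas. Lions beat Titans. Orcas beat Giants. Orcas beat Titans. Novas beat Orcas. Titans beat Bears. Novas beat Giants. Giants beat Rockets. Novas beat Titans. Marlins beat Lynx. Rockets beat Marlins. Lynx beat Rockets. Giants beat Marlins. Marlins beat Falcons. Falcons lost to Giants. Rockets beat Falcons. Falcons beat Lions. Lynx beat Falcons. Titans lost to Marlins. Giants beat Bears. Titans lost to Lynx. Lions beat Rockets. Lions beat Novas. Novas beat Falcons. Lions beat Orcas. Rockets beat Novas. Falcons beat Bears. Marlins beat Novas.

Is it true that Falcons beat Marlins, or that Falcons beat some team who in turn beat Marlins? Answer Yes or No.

Falcons did not beat Marlins directly.
Falcons beat Bears, Titans, Orcas, Lions, but each of them lost to Marlins. No two-step path.

No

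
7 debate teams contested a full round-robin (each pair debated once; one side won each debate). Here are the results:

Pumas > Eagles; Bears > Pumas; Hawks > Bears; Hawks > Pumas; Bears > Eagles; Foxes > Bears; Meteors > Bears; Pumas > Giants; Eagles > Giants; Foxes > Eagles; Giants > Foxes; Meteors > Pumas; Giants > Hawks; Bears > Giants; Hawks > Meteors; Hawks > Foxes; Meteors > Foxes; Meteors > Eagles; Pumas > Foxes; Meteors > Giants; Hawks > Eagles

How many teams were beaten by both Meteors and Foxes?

Meteors beat: Giants, Bears, Pumas, Foxes, Eagles.
Foxes beat: Bears, Eagles.
Both beat: Bears, Eagles — 2.

2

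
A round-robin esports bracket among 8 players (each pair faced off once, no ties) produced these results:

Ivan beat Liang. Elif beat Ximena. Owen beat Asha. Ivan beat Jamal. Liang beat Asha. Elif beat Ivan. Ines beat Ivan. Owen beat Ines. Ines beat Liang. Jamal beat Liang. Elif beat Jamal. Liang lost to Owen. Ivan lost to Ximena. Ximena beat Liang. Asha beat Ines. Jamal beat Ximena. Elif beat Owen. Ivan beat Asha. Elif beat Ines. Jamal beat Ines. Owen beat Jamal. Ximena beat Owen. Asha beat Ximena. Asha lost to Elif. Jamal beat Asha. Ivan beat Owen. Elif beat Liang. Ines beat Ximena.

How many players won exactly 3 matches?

2

Win totals: Ines 3, Ximena 3, Liang 1, Elif 7, Asha 2, Ivan 4, Owen 4, Jamal 4.
Exactly 3: Ines, Ximena — 2 players.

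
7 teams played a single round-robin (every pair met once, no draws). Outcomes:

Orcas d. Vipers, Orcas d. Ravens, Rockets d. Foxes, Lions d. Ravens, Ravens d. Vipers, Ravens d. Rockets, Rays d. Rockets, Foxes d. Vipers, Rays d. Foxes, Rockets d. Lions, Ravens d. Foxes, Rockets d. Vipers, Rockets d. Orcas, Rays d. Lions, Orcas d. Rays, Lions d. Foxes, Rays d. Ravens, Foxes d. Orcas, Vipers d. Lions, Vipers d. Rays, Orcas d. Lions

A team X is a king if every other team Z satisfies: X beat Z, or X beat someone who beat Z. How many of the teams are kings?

Rays reaches everyone (king).
Foxes cannot reach Rockets in two steps.
Ravens reaches everyone (king).
Rockets reaches everyone (king).
Vipers cannot reach Orcas in two steps.
Lions cannot reach Rays in two steps.
Orcas reaches everyone (king).
Kings: Rays, Ravens, Rockets, Orcas — 4.

4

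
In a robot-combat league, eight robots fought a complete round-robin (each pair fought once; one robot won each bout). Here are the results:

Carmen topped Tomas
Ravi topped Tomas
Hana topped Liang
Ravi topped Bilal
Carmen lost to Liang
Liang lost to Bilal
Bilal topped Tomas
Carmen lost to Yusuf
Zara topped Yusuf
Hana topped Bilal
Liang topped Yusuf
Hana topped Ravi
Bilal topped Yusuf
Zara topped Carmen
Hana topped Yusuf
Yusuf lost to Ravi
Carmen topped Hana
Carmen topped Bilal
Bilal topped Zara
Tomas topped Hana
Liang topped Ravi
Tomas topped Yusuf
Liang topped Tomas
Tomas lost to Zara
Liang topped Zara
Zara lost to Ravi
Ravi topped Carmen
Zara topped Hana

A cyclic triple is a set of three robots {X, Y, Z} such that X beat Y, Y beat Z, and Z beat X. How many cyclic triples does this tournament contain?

14

Win totals: Yusuf 1, Hana 4, Carmen 3, Zara 4, Ravi 5, Bilal 4, Liang 5, Tomas 2.
A robot with w wins dominates both others in C(w,2) triples; summing gives 0 + 6 + 3 + 6 + 10 + 6 + 10 + 1 = 42 transitive triples.
Total triples C(8,3) = 56, so cyclic triples = 56 − 42 = 14.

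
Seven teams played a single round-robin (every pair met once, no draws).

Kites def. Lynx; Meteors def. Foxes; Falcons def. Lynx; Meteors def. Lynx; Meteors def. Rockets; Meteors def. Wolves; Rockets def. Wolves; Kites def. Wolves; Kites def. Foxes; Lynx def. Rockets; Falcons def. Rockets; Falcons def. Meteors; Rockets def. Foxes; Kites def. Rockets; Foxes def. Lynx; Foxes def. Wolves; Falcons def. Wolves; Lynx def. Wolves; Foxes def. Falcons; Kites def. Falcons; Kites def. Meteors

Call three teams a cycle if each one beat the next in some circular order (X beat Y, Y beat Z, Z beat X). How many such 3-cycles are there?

3

Win totals: Falcons 4, Rockets 2, Meteors 4, Lynx 2, Wolves 0, Kites 6, Foxes 3.
A team with w wins dominates both others in C(w,2) triples; summing gives 6 + 1 + 6 + 1 + 0 + 15 + 3 = 32 transitive triples.
Total triples C(7,3) = 35, so cyclic triples = 35 − 32 = 3.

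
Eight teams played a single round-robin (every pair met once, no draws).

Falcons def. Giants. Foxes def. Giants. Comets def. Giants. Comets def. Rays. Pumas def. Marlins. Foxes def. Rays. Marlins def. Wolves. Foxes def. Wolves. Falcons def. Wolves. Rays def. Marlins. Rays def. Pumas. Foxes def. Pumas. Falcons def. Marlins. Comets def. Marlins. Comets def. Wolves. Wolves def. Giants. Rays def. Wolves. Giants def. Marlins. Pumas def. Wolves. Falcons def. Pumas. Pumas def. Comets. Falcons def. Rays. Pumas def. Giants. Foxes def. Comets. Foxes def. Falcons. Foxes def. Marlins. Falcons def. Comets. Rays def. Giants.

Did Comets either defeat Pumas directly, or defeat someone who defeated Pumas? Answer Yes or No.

Yes

Comets did not beat Pumas directly.
Comets beat Marlins, Giants, Rays, Wolves. Of those, Rays beat Pumas.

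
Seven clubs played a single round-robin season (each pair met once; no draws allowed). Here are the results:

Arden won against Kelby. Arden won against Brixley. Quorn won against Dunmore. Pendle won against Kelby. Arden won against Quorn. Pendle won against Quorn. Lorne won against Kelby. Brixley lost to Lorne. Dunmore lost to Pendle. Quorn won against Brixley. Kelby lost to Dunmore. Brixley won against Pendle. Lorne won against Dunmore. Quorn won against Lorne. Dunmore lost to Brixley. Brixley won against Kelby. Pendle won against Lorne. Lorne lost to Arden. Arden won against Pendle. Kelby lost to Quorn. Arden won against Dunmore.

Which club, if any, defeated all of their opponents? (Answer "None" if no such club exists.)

Arden

Arden has 6 wins out of 6 opponents — a perfect record.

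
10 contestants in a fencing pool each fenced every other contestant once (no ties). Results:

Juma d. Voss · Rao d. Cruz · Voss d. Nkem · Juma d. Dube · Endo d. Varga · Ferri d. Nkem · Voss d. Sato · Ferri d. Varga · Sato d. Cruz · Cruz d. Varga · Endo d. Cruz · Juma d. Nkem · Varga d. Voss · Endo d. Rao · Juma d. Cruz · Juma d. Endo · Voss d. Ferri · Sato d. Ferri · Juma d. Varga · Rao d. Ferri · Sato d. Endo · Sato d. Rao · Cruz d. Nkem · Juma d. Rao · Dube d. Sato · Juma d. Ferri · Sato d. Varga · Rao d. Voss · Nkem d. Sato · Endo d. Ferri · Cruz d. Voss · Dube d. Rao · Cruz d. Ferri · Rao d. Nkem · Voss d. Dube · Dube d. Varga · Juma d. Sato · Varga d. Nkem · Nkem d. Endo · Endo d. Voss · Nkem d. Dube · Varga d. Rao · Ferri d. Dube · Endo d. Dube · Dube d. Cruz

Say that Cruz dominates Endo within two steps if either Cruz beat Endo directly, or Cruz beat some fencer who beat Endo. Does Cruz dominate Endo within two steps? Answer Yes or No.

Yes

Cruz did not beat Endo directly.
Cruz beat Varga, Voss, Ferri, Nkem. Of those, Nkem beat Endo.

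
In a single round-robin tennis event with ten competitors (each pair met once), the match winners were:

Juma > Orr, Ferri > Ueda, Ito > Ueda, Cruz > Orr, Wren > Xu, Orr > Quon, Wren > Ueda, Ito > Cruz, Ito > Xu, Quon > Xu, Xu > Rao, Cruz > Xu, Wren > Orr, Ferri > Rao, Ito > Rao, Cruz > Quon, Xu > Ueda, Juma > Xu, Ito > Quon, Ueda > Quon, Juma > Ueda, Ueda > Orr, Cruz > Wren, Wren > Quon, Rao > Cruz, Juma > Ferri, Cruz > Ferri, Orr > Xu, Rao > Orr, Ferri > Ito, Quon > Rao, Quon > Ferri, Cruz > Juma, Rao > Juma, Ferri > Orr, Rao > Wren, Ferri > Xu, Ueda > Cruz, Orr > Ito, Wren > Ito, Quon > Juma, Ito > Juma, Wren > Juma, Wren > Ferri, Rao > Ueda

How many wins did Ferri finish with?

Ferri's results: beat Xu, Rao, Orr, Ito, Ueda; lost to Juma, Cruz, Wren, Quon.
That is 5 wins.

5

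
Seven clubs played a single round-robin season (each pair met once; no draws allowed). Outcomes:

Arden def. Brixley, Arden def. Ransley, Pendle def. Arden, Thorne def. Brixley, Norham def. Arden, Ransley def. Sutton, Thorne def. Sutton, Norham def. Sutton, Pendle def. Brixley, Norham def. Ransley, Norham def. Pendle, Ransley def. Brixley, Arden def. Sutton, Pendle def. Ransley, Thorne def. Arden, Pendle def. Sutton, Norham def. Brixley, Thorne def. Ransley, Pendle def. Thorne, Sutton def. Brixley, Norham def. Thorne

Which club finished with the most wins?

Win totals: Brixley 0, Pendle 5, Ransley 2, Norham 6, Sutton 1, Arden 3, Thorne 4.
Norham leads with 6 wins (next highest: 5).

Norham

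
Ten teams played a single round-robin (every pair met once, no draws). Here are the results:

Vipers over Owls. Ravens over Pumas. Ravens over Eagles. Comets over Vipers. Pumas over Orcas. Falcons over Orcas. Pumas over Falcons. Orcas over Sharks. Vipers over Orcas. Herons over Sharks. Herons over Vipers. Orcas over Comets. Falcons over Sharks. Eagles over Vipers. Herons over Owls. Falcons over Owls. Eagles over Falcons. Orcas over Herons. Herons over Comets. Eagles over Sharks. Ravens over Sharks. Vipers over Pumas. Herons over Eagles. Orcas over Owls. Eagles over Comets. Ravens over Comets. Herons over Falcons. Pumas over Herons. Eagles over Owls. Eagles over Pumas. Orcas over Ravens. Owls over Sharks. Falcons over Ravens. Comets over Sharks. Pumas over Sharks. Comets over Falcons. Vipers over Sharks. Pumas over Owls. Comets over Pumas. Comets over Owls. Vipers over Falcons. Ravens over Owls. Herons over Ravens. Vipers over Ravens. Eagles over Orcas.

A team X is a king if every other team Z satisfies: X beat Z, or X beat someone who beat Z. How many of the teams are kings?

Sharks cannot reach Ravens, Owls, Orcas, Pumas, Falcons, Comets, Vipers, Herons, Eagles in two steps.
Ravens reaches everyone (king).
Owls cannot reach Ravens, Orcas, Pumas, Falcons, Comets, Vipers, Herons, Eagles in two steps.
Orcas reaches everyone (king).
Pumas reaches everyone (king).
Falcons cannot reach Vipers in two steps.
Comets cannot reach Eagles in two steps.
Vipers reaches everyone (king).
Herons reaches everyone (king).
Eagles reaches everyone (king).
Kings: Ravens, Orcas, Pumas, Vipers, Herons, Eagles — 6.

6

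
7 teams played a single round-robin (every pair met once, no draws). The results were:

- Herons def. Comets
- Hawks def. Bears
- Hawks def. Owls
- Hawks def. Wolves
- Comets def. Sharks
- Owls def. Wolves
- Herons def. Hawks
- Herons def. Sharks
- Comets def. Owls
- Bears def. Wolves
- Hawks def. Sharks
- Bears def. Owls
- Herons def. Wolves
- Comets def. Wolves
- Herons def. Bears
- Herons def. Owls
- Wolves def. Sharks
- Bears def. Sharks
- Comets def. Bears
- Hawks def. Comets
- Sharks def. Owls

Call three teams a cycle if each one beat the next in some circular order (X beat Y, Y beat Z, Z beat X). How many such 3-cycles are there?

1

Win totals: Herons 6, Bears 3, Comets 4, Hawks 5, Owls 1, Wolves 1, Sharks 1.
A team with w wins dominates both others in C(w,2) triples; summing gives 15 + 3 + 6 + 10 + 0 + 0 + 0 = 34 transitive triples.
Total triples C(7,3) = 35, so cyclic triples = 35 − 34 = 1.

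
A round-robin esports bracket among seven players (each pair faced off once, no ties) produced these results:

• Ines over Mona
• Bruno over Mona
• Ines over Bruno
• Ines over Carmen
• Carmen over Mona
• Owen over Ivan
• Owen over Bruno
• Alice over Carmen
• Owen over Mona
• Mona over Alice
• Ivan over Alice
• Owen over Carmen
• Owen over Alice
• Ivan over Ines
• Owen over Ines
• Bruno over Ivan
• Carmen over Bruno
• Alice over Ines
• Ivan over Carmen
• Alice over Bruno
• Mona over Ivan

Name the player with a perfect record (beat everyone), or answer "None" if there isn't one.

Owen

Owen has 6 wins out of 6 opponents — a perfect record.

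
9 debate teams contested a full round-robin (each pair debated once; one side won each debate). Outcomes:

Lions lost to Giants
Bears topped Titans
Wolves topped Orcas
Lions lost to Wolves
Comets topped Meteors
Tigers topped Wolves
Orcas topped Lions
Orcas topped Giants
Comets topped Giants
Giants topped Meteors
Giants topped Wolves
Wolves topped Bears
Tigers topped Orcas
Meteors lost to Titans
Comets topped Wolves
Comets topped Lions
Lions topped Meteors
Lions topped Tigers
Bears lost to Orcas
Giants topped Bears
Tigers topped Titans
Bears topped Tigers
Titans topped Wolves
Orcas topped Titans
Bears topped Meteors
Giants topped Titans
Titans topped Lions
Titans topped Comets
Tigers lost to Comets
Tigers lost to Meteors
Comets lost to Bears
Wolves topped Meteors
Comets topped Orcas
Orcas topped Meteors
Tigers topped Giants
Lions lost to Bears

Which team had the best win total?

Comets

Win totals: Wolves 4, Titans 4, Lions 2, Bears 5, Meteors 1, Tigers 4, Comets 6, Orcas 5, Giants 5.
Comets leads with 6 wins (next highest: 5).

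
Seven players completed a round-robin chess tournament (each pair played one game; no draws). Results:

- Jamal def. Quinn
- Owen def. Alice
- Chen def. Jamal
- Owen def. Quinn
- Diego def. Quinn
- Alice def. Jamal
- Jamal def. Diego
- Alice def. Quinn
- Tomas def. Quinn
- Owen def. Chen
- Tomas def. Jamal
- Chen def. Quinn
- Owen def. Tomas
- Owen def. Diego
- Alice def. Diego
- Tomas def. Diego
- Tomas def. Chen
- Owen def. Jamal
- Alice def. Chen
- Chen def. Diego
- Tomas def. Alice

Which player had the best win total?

Win totals: Quinn 0, Tomas 5, Jamal 2, Alice 4, Diego 1, Chen 3, Owen 6.
Owen leads with 6 wins (next highest: 5).

Owen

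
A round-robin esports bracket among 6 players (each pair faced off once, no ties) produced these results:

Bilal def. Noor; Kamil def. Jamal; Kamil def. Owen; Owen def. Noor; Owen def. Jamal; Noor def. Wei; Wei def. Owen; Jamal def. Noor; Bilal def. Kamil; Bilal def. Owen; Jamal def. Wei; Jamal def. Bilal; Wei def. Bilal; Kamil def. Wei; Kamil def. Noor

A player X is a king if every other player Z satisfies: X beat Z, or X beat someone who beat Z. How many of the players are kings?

4

Jamal reaches everyone (king).
Wei reaches everyone (king).
Noor cannot reach Jamal, Kamil in two steps.
Bilal reaches everyone (king).
Owen cannot reach Kamil in two steps.
Kamil reaches everyone (king).
Kings: Jamal, Wei, Bilal, Kamil — 4.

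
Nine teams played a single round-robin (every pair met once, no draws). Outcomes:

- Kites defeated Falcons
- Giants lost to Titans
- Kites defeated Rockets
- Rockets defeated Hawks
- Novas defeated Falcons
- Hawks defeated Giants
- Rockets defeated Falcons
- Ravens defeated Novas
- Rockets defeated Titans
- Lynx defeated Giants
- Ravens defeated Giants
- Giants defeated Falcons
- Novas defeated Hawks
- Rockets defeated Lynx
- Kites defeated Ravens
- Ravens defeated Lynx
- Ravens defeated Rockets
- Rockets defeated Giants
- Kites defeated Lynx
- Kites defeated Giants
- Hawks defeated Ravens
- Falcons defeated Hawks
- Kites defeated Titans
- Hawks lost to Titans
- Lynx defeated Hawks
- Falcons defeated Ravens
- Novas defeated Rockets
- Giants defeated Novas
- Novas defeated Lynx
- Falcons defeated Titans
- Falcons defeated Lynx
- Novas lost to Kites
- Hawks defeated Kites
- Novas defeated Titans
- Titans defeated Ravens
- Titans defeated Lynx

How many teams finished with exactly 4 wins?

3

Win totals: Kites 7, Rockets 5, Novas 5, Giants 2, Lynx 2, Hawks 3, Titans 4, Ravens 4, Falcons 4.
Exactly 4: Titans, Ravens, Falcons — 3 teams.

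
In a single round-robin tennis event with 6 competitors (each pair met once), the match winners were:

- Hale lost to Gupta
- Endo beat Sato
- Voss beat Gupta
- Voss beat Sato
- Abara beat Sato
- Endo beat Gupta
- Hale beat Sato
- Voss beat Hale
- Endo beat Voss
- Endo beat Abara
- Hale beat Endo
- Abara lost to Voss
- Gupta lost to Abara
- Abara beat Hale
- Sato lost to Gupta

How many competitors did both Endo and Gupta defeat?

Endo beat: Abara, Sato, Voss, Gupta.
Gupta beat: Sato, Hale.
Both beat: Sato — 1.

1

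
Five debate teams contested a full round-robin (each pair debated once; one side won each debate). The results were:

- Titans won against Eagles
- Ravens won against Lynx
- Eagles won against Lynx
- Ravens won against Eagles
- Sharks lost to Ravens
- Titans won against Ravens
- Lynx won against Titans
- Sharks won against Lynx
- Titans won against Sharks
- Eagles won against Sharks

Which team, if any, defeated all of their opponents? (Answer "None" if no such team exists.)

Highest win total is Titans with 3 (out of 4 possible).
Titans lost to Lynx, so no team went undefeated.

None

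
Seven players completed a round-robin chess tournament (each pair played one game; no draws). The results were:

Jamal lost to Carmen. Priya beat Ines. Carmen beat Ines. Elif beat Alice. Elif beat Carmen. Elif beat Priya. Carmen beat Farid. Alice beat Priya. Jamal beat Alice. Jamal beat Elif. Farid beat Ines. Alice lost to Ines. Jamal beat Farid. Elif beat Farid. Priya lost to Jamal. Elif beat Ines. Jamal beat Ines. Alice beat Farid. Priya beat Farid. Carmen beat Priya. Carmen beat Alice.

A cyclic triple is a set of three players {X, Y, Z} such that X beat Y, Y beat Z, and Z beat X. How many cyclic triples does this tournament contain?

Win totals: Priya 2, Farid 1, Alice 2, Ines 1, Carmen 5, Jamal 5, Elif 5.
A player with w wins dominates both others in C(w,2) triples; summing gives 1 + 0 + 1 + 0 + 10 + 10 + 10 = 32 transitive triples.
Total triples C(7,3) = 35, so cyclic triples = 35 − 32 = 3.

3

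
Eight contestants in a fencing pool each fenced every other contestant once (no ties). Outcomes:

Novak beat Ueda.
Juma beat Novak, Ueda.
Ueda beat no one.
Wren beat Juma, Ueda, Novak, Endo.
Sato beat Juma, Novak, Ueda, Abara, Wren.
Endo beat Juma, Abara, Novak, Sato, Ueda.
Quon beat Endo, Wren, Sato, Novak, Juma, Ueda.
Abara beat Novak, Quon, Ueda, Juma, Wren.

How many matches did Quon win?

6

Quon's results: beat Ueda, Novak, Endo, Wren, Juma, Sato; lost to Abara.
That is 6 wins.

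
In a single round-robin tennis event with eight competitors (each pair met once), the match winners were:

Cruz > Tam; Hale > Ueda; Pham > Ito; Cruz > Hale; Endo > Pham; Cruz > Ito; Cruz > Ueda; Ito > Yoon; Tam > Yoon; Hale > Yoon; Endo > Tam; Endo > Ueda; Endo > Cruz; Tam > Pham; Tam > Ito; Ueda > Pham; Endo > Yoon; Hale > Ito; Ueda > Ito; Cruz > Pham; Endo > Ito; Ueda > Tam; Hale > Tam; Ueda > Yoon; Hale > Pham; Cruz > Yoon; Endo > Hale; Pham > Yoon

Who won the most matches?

Endo

Win totals: Hale 5, Yoon 0, Tam 3, Endo 7, Ueda 4, Ito 1, Pham 2, Cruz 6.
Endo leads with 7 wins (next highest: 6).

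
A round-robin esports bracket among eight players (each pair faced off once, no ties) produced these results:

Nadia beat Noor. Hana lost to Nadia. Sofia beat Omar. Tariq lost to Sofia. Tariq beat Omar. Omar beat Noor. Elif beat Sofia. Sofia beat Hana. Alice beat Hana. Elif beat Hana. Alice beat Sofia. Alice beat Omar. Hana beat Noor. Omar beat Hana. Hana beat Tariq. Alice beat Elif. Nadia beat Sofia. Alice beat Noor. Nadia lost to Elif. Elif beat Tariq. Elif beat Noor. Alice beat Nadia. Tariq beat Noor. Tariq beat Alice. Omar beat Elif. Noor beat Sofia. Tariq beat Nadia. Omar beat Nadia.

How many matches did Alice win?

Alice's results: beat Noor, Sofia, Hana, Omar, Elif, Nadia; lost to Tariq.
That is 6 wins.

6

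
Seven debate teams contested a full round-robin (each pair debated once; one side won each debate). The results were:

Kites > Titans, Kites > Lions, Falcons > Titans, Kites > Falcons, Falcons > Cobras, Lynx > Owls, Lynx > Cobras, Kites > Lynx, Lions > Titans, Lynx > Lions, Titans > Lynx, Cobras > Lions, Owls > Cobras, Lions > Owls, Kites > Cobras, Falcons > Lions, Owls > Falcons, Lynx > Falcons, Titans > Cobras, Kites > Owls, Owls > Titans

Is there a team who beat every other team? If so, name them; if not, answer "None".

Kites

Kites has 6 wins out of 6 opponents — a perfect record.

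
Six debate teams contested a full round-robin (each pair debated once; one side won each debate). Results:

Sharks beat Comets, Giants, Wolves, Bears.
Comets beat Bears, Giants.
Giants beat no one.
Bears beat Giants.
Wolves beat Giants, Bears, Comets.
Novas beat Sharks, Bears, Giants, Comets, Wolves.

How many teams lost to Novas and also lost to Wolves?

3

Novas beat: Sharks, Comets, Wolves, Giants, Bears.
Wolves beat: Comets, Giants, Bears.
Both beat: Comets, Giants, Bears — 3.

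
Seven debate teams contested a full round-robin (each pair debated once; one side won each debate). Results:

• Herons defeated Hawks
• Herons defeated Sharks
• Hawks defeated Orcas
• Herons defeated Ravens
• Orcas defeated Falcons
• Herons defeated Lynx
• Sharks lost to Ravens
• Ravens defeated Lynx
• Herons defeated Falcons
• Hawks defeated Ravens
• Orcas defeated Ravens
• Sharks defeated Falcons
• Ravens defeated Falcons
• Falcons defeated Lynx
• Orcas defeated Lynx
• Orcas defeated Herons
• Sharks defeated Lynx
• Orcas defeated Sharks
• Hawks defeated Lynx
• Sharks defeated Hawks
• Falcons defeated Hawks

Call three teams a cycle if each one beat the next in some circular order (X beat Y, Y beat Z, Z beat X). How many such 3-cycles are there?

Win totals: Sharks 3, Ravens 3, Lynx 0, Herons 5, Falcons 2, Hawks 3, Orcas 5.
A team with w wins dominates both others in C(w,2) triples; summing gives 3 + 3 + 0 + 10 + 1 + 3 + 10 = 30 transitive triples.
Total triples C(7,3) = 35, so cyclic triples = 35 − 30 = 5.

5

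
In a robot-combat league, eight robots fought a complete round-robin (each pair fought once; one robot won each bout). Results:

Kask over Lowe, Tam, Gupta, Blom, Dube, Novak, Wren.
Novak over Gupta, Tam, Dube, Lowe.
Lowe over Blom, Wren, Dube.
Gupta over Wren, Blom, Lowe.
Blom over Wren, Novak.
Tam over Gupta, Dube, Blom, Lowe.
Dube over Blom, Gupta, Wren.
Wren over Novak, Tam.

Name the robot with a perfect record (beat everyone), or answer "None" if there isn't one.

Kask has 7 wins out of 7 opponents — a perfect record.

Kask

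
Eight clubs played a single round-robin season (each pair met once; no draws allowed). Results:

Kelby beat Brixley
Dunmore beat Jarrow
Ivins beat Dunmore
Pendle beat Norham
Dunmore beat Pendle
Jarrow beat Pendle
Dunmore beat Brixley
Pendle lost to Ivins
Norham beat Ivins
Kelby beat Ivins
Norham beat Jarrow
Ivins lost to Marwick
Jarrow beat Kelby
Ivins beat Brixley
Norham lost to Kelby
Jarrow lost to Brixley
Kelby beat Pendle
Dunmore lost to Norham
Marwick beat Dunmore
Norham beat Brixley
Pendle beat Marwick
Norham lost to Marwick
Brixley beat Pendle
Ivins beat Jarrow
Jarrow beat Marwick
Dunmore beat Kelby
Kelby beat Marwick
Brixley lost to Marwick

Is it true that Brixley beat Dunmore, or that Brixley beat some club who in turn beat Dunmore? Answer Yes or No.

Brixley did not beat Dunmore directly.
Brixley beat Pendle, Jarrow, but each of them lost to Dunmore. No two-step path.

No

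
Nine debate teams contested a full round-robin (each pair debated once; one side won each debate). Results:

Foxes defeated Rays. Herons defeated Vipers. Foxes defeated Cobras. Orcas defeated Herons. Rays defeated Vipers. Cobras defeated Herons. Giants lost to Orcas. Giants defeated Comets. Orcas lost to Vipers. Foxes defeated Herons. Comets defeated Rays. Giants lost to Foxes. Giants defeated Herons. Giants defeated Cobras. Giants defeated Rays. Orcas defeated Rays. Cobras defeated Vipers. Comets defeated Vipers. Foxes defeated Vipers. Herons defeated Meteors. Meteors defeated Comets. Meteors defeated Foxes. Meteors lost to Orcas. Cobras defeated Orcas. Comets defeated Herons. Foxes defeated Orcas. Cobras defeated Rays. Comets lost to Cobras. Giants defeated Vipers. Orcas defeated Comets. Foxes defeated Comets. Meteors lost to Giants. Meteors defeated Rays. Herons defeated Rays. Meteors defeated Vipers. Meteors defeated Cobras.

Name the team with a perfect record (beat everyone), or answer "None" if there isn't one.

Highest win total is Foxes with 7 (out of 8 possible).
Foxes lost to Meteors, so no team went undefeated.

None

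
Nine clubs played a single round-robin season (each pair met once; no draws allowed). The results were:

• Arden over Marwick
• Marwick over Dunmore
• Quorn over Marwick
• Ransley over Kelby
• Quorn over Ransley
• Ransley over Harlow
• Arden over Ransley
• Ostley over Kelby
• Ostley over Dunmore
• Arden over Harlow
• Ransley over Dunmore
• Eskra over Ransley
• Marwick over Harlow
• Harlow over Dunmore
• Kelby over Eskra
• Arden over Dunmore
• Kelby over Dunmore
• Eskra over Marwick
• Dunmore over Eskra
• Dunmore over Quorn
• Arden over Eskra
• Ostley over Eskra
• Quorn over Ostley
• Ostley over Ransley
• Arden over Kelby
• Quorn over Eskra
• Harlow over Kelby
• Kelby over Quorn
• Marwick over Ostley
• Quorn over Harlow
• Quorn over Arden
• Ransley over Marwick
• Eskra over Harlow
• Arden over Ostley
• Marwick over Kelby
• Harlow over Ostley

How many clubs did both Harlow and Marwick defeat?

Harlow beat: Dunmore, Ostley, Kelby.
Marwick beat: Dunmore, Ostley, Kelby, Harlow.
Both beat: Dunmore, Ostley, Kelby — 3.

3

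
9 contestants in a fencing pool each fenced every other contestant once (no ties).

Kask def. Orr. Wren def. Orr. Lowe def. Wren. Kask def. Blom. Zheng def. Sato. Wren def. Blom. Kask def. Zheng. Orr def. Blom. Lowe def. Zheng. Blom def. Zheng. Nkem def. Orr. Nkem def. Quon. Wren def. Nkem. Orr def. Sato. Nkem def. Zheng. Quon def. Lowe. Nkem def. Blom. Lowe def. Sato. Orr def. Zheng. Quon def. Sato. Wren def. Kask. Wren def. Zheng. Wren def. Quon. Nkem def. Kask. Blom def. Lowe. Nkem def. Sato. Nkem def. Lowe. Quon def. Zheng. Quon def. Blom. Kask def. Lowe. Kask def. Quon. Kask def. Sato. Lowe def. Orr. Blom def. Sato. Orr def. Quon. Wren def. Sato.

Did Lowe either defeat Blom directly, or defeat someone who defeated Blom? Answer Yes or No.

Lowe did not beat Blom directly.
Lowe beat Orr, Wren, Sato, Zheng. Of those, Orr beat Blom.

Yes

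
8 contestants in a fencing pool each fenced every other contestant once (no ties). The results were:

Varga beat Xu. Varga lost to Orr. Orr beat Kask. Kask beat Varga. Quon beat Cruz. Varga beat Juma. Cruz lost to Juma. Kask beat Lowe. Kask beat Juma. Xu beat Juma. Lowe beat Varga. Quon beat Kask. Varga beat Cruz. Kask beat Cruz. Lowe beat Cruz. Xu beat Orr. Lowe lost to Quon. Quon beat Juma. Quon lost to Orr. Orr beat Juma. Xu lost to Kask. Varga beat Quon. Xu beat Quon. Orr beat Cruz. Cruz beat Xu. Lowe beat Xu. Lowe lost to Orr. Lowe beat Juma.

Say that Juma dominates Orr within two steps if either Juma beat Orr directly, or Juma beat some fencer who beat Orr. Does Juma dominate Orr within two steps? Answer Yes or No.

Juma did not beat Orr directly.
Juma beat Cruz, but each of them lost to Orr. No two-step path.

No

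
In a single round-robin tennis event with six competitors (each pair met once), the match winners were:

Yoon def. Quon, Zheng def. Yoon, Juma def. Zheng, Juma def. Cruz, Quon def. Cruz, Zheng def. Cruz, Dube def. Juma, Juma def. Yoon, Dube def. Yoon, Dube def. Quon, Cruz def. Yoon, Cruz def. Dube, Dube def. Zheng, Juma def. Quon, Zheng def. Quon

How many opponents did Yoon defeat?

Yoon's results: beat Quon; lost to Zheng, Cruz, Juma, Dube.
That is 1 win.

1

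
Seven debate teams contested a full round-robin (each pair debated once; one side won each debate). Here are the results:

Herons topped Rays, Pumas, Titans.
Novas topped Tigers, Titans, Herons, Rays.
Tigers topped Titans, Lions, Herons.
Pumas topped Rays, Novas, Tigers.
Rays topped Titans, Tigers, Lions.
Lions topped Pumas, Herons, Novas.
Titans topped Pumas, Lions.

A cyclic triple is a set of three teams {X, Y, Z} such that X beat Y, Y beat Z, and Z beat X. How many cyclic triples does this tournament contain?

13

Win totals: Tigers 3, Rays 3, Lions 3, Herons 3, Novas 4, Titans 2, Pumas 3.
A team with w wins dominates both others in C(w,2) triples; summing gives 3 + 3 + 3 + 3 + 6 + 1 + 3 = 22 transitive triples.
Total triples C(7,3) = 35, so cyclic triples = 35 − 22 = 13.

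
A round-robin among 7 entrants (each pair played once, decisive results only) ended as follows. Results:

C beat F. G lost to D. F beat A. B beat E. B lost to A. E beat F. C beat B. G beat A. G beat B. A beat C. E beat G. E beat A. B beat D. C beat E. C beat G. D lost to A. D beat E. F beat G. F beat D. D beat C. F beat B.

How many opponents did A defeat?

A's results: beat B, C, D; lost to E, F, G.
That is 3 wins.

3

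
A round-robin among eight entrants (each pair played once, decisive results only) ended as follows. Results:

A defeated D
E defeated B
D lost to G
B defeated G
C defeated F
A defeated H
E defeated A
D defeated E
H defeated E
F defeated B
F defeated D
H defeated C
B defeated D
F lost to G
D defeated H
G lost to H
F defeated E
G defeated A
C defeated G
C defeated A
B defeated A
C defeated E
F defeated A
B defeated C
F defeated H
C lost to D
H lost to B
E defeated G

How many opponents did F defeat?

F's results: beat A, B, D, E, H; lost to C, G.
That is 5 wins.

5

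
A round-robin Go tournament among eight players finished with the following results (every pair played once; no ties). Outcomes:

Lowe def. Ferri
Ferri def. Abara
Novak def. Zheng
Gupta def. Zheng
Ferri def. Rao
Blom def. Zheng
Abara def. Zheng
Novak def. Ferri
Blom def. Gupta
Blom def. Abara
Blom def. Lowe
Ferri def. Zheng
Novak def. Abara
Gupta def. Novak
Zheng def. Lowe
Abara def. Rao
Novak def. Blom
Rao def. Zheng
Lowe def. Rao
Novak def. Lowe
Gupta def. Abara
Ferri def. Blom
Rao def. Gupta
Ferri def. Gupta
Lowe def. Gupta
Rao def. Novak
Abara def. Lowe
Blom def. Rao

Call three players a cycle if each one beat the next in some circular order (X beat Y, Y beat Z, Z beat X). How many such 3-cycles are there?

Win totals: Gupta 3, Ferri 5, Novak 5, Rao 3, Lowe 3, Blom 5, Zheng 1, Abara 3.
A player with w wins dominates both others in C(w,2) triples; summing gives 3 + 10 + 10 + 3 + 3 + 10 + 0 + 3 = 42 transitive triples.
Total triples C(8,3) = 56, so cyclic triples = 56 − 42 = 14.

14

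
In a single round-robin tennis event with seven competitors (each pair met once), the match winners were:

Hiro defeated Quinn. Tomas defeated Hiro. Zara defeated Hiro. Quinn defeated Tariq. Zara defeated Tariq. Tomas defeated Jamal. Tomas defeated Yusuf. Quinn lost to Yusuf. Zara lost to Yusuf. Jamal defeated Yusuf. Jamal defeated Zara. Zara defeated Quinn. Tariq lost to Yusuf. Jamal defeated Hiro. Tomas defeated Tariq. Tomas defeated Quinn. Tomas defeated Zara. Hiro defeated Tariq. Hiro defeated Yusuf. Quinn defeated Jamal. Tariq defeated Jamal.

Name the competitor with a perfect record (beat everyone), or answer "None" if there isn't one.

Tomas

Tomas has 6 wins out of 6 opponents — a perfect record.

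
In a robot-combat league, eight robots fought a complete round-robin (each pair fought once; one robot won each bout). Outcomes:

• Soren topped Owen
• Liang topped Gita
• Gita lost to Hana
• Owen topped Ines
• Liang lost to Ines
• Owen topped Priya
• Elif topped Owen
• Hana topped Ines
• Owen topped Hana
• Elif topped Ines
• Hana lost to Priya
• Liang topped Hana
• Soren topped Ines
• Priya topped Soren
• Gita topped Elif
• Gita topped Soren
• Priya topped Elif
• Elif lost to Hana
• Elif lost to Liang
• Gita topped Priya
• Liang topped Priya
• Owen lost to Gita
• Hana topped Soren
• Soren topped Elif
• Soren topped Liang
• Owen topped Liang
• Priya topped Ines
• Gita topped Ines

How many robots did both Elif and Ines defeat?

Elif beat: Ines, Owen.
Ines beat: Liang.
No one was beaten by both.

0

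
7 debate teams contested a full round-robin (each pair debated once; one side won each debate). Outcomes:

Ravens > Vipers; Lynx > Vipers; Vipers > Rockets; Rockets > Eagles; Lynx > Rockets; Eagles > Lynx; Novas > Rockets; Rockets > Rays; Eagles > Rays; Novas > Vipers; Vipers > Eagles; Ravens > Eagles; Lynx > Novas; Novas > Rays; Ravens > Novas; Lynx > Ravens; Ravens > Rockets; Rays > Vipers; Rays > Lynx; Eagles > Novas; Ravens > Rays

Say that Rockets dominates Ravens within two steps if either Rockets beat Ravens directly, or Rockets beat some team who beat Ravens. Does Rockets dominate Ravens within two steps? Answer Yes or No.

No

Rockets did not beat Ravens directly.
Rockets beat Eagles, Rays, but each of them lost to Ravens. No two-step path.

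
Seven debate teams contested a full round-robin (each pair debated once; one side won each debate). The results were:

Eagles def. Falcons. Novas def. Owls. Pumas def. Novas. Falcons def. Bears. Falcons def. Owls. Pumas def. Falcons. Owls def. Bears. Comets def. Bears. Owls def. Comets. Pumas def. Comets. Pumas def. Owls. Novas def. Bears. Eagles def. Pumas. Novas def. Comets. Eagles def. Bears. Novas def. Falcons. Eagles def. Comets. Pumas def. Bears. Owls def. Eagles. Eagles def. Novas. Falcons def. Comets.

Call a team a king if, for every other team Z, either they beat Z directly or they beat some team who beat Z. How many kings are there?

3

Eagles reaches everyone (king).
Falcons cannot reach Pumas, Novas in two steps.
Bears cannot reach Eagles, Falcons, Owls, Comets, Pumas, Novas in two steps.
Owls reaches everyone (king).
Comets cannot reach Eagles, Falcons, Owls, Pumas, Novas in two steps.
Pumas reaches everyone (king).
Novas cannot reach Pumas in two steps.
Kings: Eagles, Owls, Pumas — 3.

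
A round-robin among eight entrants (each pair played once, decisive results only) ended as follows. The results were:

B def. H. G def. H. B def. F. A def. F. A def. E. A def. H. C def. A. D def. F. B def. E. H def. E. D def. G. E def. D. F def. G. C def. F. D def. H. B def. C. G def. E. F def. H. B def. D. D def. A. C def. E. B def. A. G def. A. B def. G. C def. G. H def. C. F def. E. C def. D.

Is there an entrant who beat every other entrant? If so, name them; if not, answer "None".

B

B has 7 wins out of 7 opponents — a perfect record.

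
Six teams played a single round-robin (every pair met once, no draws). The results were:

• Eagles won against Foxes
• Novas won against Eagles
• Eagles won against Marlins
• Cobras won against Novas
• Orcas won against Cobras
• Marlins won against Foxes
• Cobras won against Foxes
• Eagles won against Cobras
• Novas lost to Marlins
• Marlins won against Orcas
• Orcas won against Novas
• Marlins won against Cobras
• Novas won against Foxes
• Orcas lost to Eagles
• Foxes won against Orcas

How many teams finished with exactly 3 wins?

0

Win totals: Novas 2, Eagles 4, Orcas 2, Foxes 1, Marlins 4, Cobras 2.
No team has exactly 3 wins.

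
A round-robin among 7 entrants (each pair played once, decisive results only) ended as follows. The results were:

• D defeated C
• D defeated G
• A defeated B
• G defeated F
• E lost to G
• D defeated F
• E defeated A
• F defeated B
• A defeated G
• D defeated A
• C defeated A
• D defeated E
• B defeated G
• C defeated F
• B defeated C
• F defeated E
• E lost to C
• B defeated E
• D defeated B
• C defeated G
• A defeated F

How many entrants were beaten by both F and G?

F beat: B, E.
G beat: E, F.
Both beat: E — 1.

1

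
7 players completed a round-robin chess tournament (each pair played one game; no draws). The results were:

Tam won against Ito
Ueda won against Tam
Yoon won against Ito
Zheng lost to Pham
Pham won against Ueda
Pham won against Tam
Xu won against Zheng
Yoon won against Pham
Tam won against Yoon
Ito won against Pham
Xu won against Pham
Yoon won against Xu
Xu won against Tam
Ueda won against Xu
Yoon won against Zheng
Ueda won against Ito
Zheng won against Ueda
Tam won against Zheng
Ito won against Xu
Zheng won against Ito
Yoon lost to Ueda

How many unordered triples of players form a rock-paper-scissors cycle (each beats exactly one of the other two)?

Win totals: Ito 2, Ueda 4, Xu 3, Yoon 4, Pham 3, Zheng 2, Tam 3.
A player with w wins dominates both others in C(w,2) triples; summing gives 1 + 6 + 3 + 6 + 3 + 1 + 3 = 23 transitive triples.
Total triples C(7,3) = 35, so cyclic triples = 35 − 23 = 12.

12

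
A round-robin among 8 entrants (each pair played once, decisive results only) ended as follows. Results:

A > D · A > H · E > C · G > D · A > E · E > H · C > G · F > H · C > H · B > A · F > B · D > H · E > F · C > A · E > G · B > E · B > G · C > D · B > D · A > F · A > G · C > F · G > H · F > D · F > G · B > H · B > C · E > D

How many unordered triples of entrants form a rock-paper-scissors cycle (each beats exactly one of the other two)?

4

Win totals: A 5, B 6, C 5, D 1, E 5, F 4, G 2, H 0.
An entrant with w wins dominates both others in C(w,2) triples; summing gives 10 + 15 + 10 + 0 + 10 + 6 + 1 + 0 = 52 transitive triples.
Total triples C(8,3) = 56, so cyclic triples = 56 − 52 = 4.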